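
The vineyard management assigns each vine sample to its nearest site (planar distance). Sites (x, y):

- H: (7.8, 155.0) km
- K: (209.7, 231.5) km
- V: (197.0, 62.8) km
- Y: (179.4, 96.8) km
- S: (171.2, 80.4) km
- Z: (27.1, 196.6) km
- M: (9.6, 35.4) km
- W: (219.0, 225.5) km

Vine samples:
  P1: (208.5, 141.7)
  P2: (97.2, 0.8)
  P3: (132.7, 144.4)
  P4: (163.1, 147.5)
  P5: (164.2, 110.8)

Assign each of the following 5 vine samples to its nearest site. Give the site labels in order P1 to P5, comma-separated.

Y, M, Y, Y, Y

P1 → Y (d²=2862.82)
P2 → M (d²=8870.92)
P3 → Y (d²=4446.65)
P4 → Y (d²=2836.18)
P5 → Y (d²=427.04)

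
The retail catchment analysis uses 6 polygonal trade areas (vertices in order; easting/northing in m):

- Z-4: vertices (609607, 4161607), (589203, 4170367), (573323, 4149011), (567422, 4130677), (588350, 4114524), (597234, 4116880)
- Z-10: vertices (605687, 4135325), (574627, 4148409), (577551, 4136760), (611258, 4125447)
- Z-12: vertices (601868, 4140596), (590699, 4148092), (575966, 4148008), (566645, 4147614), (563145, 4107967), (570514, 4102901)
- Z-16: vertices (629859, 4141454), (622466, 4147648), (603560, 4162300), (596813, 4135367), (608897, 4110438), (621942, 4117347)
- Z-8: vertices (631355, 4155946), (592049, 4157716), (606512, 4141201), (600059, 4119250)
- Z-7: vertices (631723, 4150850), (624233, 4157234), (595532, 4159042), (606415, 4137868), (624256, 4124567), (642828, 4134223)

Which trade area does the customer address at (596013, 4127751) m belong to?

Z-4

Cast a ray rightward from (596013, 4127751). For each polygon, the edges (by vertex number in listed order) whose endpoints lie on opposite sides of northing = 4127751, where each meets that height, and whether that is right or left of the point:
Z-4: 4–5 at easting≈571213.0 (left), 6–1 at easting≈600241.3 (right) → 1 crossing.
Z-10: 3–4 at easting≈604393.2 (right), 4–1 at easting≈609958.6 (right) → 2 crossings.
Z-12: 4–5 at easting≈564891.5 (left), 6–1 at easting≈591183.8 (left) → 0 crossings.
Z-16: 4–5 at easting≈600504.8 (right), 6–1 at easting≈625358.8 (right) → 2 crossings.
Z-8: 3–4 at easting≈602558.1 (right), 4–1 at easting≈607309.0 (right) → 2 crossings.
Z-7: 4–5 at easting≈619985.2 (right), 5–6 at easting≈630380.0 (right) → 2 crossings.
Only Z-4 has an odd count, so the point is inside Z-4.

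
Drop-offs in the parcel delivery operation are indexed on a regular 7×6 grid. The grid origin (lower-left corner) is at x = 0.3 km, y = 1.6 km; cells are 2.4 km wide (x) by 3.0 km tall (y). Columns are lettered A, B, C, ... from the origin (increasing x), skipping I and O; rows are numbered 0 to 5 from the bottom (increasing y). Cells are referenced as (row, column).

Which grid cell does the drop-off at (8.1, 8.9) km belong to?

(2, D)

Column index: ⌊(8.1 − 0.3) / 2.4⌋ = ⌊3.250⌋ = 3 → column D
Row offset from origin: ⌊(8.9 − 1.6) / 3.0⌋ = ⌊2.433⌋ = 2 → row 2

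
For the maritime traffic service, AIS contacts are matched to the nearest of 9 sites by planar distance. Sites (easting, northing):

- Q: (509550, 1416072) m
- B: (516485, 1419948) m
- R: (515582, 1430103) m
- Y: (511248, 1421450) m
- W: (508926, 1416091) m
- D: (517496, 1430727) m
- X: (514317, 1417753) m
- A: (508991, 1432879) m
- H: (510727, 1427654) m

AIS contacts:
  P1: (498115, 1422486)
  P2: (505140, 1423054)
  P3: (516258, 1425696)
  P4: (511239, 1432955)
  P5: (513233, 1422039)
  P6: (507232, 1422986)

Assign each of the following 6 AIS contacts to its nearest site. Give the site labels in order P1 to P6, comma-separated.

P1 → W (d²=157773746.00)
P2 → Y (d²=39880480.00)
P3 → R (d²=19878625.00)
P4 → A (d²=5059280.00)
P5 → Y (d²=4287146.00)
P6 → Y (d²=18487552.00)

W, Y, R, A, Y, Y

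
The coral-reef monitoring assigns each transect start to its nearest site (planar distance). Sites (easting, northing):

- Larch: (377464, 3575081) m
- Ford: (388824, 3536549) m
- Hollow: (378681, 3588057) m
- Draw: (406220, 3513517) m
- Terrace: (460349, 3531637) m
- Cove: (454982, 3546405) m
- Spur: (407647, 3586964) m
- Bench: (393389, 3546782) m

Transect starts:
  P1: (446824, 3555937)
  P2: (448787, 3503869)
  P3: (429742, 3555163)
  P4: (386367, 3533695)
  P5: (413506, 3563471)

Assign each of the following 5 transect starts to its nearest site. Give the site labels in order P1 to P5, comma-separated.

P1 → Cove (d²=157411988.00)
P2 → Terrace (d²=904741668.00)
P3 → Cove (d²=713760164.00)
P4 → Ford (d²=14182165.00)
P5 → Spur (d²=586248930.00)

Cove, Terrace, Cove, Ford, Spur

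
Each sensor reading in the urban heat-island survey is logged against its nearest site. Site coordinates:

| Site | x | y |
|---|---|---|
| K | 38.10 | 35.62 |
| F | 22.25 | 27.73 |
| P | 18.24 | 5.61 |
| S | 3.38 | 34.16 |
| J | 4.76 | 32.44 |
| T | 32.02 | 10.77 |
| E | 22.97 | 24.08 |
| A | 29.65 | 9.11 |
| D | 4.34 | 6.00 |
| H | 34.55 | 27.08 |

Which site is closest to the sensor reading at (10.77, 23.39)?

J

Squared distances to each site:
K: 896.502; F: 150.626; P: 371.929; S: 170.605; J: 118.023; T: 610.827; E: 149.316; A: 560.373; D: 343.757; H: 579.104.
Minimum at J.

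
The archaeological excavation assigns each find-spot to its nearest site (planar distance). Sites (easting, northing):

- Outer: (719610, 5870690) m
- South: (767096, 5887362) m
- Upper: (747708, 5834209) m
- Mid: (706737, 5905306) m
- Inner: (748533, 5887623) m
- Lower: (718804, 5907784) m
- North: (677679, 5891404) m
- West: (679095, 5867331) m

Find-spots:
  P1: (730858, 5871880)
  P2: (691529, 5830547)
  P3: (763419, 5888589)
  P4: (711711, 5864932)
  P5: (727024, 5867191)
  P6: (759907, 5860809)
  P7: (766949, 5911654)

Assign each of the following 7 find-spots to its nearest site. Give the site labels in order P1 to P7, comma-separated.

P1 → Outer (d²=127933604.00)
P2 → West (d²=1507667012.00)
P3 → South (d²=15025858.00)
P4 → Outer (d²=95548765.00)
P5 → Outer (d²=67210397.00)
P6 → South (d²=756743530.00)
P7 → South (d²=590122873.00)

Outer, West, South, Outer, Outer, South, South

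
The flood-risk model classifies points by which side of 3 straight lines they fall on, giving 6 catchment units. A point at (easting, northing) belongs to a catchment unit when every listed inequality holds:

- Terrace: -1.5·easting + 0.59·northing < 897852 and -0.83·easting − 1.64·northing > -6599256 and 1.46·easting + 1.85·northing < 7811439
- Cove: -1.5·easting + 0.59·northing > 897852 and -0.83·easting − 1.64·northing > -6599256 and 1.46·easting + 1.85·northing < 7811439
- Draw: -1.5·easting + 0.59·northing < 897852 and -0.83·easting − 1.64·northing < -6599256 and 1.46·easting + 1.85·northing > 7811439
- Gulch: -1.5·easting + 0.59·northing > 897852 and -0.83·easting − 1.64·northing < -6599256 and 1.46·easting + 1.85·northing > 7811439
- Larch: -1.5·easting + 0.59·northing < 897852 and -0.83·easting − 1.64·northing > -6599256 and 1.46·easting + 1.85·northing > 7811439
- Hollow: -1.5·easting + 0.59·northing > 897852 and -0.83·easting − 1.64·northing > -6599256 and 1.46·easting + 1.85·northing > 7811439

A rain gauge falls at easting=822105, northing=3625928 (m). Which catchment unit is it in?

Gulch

-1.5·822105 + 0.59·3625928 = 906140.020, which is > 897852
-0.83·822105 − 1.64·3625928 = -6628869.070, which is < -6599256
1.46·822105 + 1.85·3625928 = 7908240.100, which is > 7811439
This sign pattern matches Gulch.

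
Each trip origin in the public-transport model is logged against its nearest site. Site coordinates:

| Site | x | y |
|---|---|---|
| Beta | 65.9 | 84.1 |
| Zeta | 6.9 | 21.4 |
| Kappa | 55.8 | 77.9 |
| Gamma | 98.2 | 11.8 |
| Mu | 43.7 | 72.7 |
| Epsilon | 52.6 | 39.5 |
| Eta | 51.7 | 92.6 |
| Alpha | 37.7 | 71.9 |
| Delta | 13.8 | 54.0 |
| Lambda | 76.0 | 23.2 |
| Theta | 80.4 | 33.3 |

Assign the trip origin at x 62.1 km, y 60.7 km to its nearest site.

Kappa

Squared distances to each site:
Beta: 562.000; Zeta: 4591.530; Kappa: 335.530; Gamma: 3694.420; Mu: 482.560; Epsilon: 539.690; Eta: 1125.770; Alpha: 720.800; Delta: 2377.780; Lambda: 1599.460; Theta: 1085.650.
Minimum at Kappa.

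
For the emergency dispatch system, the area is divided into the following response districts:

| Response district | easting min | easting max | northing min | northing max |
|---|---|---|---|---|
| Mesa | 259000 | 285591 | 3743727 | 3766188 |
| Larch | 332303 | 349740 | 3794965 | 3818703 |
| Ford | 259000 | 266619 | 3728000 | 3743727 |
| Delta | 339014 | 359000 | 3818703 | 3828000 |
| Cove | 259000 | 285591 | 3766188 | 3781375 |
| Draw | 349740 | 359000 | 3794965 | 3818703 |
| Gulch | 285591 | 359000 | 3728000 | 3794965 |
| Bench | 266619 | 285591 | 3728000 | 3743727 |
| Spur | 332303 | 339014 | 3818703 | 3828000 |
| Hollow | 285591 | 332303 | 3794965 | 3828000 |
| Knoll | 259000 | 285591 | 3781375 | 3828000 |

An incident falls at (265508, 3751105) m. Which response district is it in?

The point has easting = 265508 and northing = 3751105.
Only Mesa satisfies 259000 ≤ easting ≤ 285591 and 3743727 ≤ northing ≤ 3766188.

Mesa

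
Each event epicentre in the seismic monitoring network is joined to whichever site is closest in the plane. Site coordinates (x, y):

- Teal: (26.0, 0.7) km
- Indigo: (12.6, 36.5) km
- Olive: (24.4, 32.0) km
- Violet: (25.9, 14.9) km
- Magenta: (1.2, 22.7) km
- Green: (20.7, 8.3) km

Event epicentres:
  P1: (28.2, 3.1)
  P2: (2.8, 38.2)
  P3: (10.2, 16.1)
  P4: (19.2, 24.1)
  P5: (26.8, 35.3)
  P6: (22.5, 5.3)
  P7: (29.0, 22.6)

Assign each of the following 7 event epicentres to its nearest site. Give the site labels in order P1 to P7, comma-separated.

Teal, Indigo, Magenta, Olive, Olive, Green, Violet

P1 → Teal (d²=10.60)
P2 → Indigo (d²=98.93)
P3 → Magenta (d²=124.56)
P4 → Olive (d²=89.45)
P5 → Olive (d²=16.65)
P6 → Green (d²=12.24)
P7 → Violet (d²=68.90)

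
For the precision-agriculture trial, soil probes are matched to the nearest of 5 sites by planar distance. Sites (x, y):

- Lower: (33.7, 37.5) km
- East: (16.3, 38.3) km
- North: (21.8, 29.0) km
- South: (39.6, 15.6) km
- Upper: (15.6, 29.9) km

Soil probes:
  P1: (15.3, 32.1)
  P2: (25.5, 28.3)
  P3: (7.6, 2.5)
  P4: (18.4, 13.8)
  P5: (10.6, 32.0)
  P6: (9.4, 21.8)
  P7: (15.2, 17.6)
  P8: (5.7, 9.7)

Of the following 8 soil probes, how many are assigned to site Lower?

0

P1 → Upper
P2 → North
P3 → Upper
P4 → North
P5 → Upper
P6 → Upper
P7 → Upper
P8 → Upper
0 of the 8 go to Lower.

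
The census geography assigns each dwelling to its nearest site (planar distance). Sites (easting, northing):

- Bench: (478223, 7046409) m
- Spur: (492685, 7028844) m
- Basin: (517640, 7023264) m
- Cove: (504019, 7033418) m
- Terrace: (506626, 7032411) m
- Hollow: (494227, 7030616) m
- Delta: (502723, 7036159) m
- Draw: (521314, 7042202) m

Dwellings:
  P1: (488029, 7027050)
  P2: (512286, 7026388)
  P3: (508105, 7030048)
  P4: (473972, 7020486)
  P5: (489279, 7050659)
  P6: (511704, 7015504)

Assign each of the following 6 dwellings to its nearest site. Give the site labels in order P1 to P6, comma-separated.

P1 → Spur (d²=24896772.00)
P2 → Basin (d²=38424692.00)
P3 → Terrace (d²=7771210.00)
P4 → Spur (d²=420032533.00)
P5 → Bench (d²=140297636.00)
P6 → Basin (d²=95453696.00)

Spur, Basin, Terrace, Spur, Bench, Basin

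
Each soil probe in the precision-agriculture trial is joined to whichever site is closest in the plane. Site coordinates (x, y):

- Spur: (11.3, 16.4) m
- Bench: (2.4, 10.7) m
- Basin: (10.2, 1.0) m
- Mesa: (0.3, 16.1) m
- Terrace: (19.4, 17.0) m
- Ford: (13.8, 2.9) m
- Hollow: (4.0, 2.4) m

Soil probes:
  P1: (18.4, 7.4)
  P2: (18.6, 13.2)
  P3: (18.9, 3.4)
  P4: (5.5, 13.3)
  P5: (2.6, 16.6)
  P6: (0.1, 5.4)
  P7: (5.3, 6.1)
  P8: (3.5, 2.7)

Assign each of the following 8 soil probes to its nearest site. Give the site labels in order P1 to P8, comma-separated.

P1 → Ford (d²=41.41)
P2 → Terrace (d²=15.08)
P3 → Ford (d²=26.26)
P4 → Bench (d²=16.37)
P5 → Mesa (d²=5.54)
P6 → Hollow (d²=24.21)
P7 → Hollow (d²=15.38)
P8 → Hollow (d²=0.34)

Ford, Terrace, Ford, Bench, Mesa, Hollow, Hollow, Hollow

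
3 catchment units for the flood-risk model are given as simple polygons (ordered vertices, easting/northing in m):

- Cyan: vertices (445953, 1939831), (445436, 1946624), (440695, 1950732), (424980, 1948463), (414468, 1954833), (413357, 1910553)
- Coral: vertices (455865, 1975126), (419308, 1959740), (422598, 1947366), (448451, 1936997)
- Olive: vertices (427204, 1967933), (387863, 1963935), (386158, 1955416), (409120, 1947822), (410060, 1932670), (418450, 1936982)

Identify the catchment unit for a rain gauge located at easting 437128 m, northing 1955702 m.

Cast a ray rightward from (437128, 1955702). For each polygon, the edges (by vertex number in listed order) whose endpoints lie on opposite sides of northing = 1955702, where each meets that height, and whether that is right or left of the point:
Cyan: no edge straddles that height → 0 crossings.
Coral: 2–3 at easting≈420381.6 (left), 4–1 at easting≈452088.1 (right) → 1 crossing.
Olive: 2–3 at easting≈386215.2 (left), 6–1 at easting≈423744.7 (left) → 0 crossings.
Only Coral has an odd count, so the point is inside Coral.

Coral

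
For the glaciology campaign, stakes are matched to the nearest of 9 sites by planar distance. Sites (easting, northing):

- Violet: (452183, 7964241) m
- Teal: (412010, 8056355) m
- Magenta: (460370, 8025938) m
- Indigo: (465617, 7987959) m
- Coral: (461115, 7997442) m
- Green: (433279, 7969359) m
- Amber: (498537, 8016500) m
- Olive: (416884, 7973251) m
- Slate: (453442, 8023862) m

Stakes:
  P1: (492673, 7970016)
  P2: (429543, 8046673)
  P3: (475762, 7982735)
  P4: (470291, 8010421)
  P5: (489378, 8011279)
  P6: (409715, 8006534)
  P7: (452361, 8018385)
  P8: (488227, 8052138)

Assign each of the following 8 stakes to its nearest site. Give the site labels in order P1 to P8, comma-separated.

P1 → Indigo (d²=1053978385.00)
P2 → Teal (d²=401147213.00)
P3 → Indigo (d²=130211201.00)
P4 → Coral (d²=252653417.00)
P5 → Amber (d²=111146122.00)
P6 → Olive (d²=1159152650.00)
P7 → Slate (d²=31166090.00)
P8 → Amber (d²=1376363144.00)

Indigo, Teal, Indigo, Coral, Amber, Olive, Slate, Amber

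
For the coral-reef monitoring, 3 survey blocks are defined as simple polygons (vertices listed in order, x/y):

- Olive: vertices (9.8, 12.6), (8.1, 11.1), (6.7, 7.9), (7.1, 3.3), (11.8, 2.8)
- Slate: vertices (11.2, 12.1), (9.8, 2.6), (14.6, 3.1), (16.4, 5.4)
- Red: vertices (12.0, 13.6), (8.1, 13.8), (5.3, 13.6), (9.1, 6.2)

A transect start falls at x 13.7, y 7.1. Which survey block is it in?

Cast a ray rightward from (13.7, 7.1). For each polygon, the edges (by vertex number in listed order) whose endpoints lie on opposite sides of y = 7.1, where each meets that height, and whether that is right or left of the point:
Olive: 3–4 at x≈6.77 (left), 5–1 at x≈10.92 (left) → 0 crossings.
Slate: 1–2 at x≈10.46 (left), 4–1 at x≈15.08 (right) → 1 crossing.
Red: 3–4 at x≈8.64 (left), 4–1 at x≈9.45 (left) → 0 crossings.
Only Slate has an odd count, so the point is inside Slate.

Slate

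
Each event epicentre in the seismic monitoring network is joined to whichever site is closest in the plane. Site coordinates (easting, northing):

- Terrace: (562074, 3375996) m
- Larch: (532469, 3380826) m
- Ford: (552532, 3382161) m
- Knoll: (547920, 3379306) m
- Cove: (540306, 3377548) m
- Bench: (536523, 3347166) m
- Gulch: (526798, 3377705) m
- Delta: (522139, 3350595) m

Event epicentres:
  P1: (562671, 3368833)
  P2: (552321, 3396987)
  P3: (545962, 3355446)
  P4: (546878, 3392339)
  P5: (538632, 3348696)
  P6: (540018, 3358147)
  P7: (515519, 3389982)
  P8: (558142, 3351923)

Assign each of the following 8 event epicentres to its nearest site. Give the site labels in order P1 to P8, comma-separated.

P1 → Terrace (d²=51664978.00)
P2 → Ford (d²=219854797.00)
P3 → Bench (d²=157653121.00)
P4 → Ford (d²=135559400.00)
P5 → Bench (d²=6788781.00)
P6 → Bench (d²=132797386.00)
P7 → Gulch (d²=277940570.00)
P8 → Bench (d²=490010210.00)

Terrace, Ford, Bench, Ford, Bench, Bench, Gulch, Bench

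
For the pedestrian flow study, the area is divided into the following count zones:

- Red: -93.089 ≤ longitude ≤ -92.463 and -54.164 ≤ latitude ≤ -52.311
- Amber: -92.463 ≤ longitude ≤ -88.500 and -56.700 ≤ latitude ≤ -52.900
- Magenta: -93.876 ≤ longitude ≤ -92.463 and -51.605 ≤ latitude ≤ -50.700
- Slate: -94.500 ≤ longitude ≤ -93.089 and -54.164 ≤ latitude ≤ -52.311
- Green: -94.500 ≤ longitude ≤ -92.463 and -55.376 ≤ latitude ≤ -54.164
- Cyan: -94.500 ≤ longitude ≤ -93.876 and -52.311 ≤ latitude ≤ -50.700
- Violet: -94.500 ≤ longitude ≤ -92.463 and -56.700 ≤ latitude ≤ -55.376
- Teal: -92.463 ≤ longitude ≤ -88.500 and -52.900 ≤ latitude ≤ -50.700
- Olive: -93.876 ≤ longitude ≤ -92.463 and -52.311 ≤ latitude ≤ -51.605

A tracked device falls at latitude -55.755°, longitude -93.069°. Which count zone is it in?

Violet

The point has longitude = -93.069 and latitude = -55.755.
Only Violet satisfies -94.500 ≤ longitude ≤ -92.463 and -56.700 ≤ latitude ≤ -55.376.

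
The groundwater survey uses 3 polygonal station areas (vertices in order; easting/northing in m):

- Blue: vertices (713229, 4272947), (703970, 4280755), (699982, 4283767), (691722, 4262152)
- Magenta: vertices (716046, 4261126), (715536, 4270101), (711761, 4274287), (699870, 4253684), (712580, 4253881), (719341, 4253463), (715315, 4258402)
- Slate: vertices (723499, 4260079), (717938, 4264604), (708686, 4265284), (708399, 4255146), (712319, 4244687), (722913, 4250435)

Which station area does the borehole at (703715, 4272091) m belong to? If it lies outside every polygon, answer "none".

Blue

Cast a ray rightward from (703715, 4272091). For each polygon, the edges (by vertex number in listed order) whose endpoints lie on opposite sides of northing = 4272091, where each meets that height, and whether that is right or left of the point:
Blue: 3–4 at easting≈695520.1 (left), 4–1 at easting≈711523.6 (right) → 1 crossing.
Magenta: 2–3 at easting≈713741.4 (right), 3–4 at easting≈710493.6 (right) → 2 crossings.
Slate: no edge straddles that height → 0 crossings.
Only Blue has an odd count, so the point is inside Blue.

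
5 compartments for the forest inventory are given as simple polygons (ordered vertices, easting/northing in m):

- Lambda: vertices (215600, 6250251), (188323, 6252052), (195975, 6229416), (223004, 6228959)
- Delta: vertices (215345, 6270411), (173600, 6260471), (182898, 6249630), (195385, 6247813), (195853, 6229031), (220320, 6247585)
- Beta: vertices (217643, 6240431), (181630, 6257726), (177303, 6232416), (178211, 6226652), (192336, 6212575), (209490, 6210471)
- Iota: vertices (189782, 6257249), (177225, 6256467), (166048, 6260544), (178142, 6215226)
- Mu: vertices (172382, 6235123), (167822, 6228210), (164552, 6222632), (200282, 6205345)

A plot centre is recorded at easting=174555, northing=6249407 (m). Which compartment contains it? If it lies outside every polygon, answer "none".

Iota

Cast a ray rightward from (174555, 6249407). For each polygon, the edges (by vertex number in listed order) whose endpoints lie on opposite sides of northing = 6249407, where each meets that height, and whether that is right or left of the point:
Lambda: 2–3 at easting≈189217.1 (right), 4–1 at easting≈215893.5 (right) → 2 crossings.
Delta: 3–4 at easting≈184430.5 (right), 6–1 at easting≈219922.9 (right) → 2 crossings.
Beta: 1–2 at easting≈198952.5 (right), 2–3 at easting≈180207.8 (right) → 2 crossings.
Iota: 3–4 at easting≈169020.1 (left), 4–1 at easting≈187609.8 (right) → 1 crossing.
Mu: no edge straddles that height → 0 crossings.
Only Iota has an odd count, so the point is inside Iota.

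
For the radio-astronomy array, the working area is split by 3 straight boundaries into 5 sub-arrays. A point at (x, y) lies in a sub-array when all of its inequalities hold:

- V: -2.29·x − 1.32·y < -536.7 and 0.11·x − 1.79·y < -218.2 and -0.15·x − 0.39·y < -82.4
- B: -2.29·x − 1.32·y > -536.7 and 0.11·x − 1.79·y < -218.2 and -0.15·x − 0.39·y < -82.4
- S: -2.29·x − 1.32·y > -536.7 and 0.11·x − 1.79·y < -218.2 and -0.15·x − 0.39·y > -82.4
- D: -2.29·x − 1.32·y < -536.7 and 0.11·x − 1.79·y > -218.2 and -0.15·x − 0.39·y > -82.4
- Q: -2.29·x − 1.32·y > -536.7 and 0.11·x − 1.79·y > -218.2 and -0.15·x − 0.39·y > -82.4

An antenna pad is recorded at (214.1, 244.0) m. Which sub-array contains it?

-2.29·214.1 − 1.32·244.0 = -812.369, which is < -536.7
0.11·214.1 − 1.79·244.0 = -413.209, which is < -218.2
-0.15·214.1 − 0.39·244.0 = -127.275, which is < -82.4
This sign pattern matches V.

V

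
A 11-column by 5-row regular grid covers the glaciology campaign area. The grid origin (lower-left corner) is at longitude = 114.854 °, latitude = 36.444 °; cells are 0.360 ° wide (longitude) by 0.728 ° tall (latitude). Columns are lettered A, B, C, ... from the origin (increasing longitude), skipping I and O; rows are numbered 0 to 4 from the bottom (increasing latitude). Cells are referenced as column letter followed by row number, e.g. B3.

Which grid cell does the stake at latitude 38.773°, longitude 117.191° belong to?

G3

Column index: ⌊(117.191 − 114.854) / 0.360⌋ = ⌊6.492⌋ = 6 → column G
Row offset from origin: ⌊(38.773 − 36.444) / 0.728⌋ = ⌊3.199⌋ = 3 → row 3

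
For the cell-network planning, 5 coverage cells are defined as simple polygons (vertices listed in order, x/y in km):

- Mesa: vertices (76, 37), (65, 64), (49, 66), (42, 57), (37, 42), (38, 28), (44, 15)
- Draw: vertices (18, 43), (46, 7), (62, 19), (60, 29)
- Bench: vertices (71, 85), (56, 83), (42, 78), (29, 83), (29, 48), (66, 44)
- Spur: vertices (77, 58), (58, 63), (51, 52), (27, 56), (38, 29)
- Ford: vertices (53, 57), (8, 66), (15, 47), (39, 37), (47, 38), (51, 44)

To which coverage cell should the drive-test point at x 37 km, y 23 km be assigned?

Draw

Cast a ray rightward from (37, 23). For each polygon, the edges (by vertex number in listed order) whose endpoints lie on opposite sides of y = 23, where each meets that height, and whether that is right or left of the point:
Mesa: 6–7 at x≈40.3 (right), 7–1 at x≈55.6 (right) → 2 crossings.
Draw: 1–2 at x≈33.6 (left), 3–4 at x≈61.2 (right) → 1 crossing.
Bench: no edge straddles that height → 0 crossings.
Spur: no edge straddles that height → 0 crossings.
Ford: no edge straddles that height → 0 crossings.
Only Draw has an odd count, so the point is inside Draw.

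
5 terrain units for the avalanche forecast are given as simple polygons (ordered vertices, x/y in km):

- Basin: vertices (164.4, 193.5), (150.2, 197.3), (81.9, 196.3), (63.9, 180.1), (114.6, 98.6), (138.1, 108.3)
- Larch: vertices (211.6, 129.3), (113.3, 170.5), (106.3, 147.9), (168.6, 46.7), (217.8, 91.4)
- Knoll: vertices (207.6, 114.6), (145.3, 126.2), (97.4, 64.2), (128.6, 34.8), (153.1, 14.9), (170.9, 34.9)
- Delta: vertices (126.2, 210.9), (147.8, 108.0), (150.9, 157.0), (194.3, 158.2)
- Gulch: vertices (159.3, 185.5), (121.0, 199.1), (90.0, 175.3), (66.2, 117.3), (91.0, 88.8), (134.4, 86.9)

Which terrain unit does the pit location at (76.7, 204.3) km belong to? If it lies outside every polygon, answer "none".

none

Cast a ray rightward from (76.7, 204.3). For each polygon, the edges (by vertex number in listed order) whose endpoints lie on opposite sides of y = 204.3, where each meets that height, and whether that is right or left of the point:
Basin: no edge straddles that height → 0 crossings.
Larch: no edge straddles that height → 0 crossings.
Knoll: no edge straddles that height → 0 crossings.
Delta: 1–2 at x≈127.59 (right), 4–1 at x≈134.73 (right) → 2 crossings.
Gulch: no edge straddles that height → 0 crossings.
All counts are even, so the point lies outside every listed polygon.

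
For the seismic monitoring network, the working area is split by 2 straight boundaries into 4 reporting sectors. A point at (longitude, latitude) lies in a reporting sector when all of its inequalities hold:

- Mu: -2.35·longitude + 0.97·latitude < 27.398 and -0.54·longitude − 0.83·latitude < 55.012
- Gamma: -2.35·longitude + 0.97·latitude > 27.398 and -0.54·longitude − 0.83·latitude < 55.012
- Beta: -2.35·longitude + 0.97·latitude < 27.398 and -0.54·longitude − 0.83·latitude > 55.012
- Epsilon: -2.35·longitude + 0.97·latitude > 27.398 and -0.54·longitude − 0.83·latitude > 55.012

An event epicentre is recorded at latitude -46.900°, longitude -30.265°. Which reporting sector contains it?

-2.35·-30.265 + 0.97·-46.900 = 25.630, which is < 27.398
-0.54·-30.265 − 0.83·-46.900 = 55.270, which is > 55.012
This sign pattern matches Beta.

Beta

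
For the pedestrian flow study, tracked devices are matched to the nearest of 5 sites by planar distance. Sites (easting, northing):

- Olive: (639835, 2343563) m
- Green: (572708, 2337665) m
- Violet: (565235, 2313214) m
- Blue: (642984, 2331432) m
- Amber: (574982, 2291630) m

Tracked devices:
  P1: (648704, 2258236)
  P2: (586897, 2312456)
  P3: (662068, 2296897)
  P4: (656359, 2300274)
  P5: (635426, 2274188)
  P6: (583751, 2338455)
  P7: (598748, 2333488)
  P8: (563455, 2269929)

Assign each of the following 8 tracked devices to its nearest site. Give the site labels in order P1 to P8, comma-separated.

P1 → Blue (d²=5390372816.00)
P2 → Violet (d²=469816808.00)
P3 → Blue (d²=1556865281.00)
P4 → Blue (d²=1149711589.00)
P5 → Blue (d²=3333998900.00)
P6 → Green (d²=122571949.00)
P7 → Green (d²=695528929.00)
P8 → Amber (d²=603805130.00)

Blue, Violet, Blue, Blue, Blue, Green, Green, Amber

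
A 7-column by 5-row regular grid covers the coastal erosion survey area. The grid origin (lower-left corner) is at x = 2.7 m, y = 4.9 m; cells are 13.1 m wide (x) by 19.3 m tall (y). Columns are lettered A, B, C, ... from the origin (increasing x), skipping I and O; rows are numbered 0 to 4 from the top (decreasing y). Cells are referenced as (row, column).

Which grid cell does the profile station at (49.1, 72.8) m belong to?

(1, D)

Column index: ⌊(49.1 − 2.7) / 13.1⌋ = ⌊3.542⌋ = 3 → column D
Row offset from origin: ⌊(72.8 − 4.9) / 19.3⌋ = ⌊3.518⌋ = 3 → row 1 (counted from top)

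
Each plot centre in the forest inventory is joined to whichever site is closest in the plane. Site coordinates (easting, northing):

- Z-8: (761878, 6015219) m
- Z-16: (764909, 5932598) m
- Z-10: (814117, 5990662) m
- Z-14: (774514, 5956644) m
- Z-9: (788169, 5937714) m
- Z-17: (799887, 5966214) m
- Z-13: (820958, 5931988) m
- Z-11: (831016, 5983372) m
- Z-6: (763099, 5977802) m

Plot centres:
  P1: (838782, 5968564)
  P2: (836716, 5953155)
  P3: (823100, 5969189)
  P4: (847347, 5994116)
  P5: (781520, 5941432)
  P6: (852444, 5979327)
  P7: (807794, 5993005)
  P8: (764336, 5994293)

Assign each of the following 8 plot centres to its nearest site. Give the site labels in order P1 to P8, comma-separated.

Z-11, Z-13, Z-11, Z-11, Z-9, Z-11, Z-10, Z-6

P1 → Z-11 (d²=279587620.00)
P2 → Z-13 (d²=696356453.00)
P3 → Z-11 (d²=263820545.00)
P4 → Z-11 (d²=382135097.00)
P5 → Z-9 (d²=58032725.00)
P6 → Z-11 (d²=475521209.00)
P7 → Z-10 (d²=45469978.00)
P8 → Z-6 (d²=273483250.00)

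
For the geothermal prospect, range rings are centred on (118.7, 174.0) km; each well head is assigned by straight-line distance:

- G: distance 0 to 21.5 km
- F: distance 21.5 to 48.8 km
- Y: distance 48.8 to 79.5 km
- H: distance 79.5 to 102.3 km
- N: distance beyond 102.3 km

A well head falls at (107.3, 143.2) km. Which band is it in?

Distance = √((107.3−118.7)² + (143.2−174.0)²) = √(129.960 + 948.640) = 32.842 km.
21.5 ≤ 32.842 < 48.8 → F.

F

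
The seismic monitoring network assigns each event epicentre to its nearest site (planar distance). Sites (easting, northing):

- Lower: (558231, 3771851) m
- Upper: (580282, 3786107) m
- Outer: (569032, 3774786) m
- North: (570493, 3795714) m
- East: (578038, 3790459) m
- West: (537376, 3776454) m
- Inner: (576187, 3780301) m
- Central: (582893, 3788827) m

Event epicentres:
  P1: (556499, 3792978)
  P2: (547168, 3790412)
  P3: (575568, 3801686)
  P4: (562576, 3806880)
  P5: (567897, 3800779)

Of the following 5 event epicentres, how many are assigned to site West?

P1 → North
P2 → West
P3 → North
P4 → North
P5 → North
1 of the 5 goes to West.

1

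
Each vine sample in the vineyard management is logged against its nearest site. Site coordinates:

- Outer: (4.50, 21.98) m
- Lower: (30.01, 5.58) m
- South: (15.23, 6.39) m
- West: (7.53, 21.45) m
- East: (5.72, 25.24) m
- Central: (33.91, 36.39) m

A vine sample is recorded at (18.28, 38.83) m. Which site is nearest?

Central

Squared distances to each site:
Outer: 473.811; Lower: 1243.155; South: 1061.656; West: 417.627; East: 342.442; Central: 250.250.
Minimum at Central.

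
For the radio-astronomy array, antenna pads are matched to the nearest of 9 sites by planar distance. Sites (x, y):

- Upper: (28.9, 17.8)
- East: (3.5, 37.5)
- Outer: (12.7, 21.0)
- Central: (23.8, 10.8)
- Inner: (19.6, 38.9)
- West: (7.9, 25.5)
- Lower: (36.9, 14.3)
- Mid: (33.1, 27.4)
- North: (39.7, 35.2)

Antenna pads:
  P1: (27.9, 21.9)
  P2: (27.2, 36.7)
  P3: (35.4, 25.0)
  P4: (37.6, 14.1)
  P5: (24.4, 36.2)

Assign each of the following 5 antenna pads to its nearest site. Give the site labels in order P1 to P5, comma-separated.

P1 → Upper (d²=17.81)
P2 → Inner (d²=62.60)
P3 → Mid (d²=11.05)
P4 → Lower (d²=0.53)
P5 → Inner (d²=30.33)

Upper, Inner, Mid, Lower, Inner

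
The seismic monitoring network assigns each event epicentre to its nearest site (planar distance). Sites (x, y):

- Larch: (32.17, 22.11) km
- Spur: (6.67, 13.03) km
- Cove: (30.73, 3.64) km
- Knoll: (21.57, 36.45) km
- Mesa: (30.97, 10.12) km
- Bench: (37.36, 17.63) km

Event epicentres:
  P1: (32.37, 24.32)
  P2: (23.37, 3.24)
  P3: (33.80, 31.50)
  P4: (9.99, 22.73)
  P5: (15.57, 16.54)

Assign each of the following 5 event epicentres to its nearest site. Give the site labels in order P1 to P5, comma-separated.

P1 → Larch (d²=4.92)
P2 → Cove (d²=54.33)
P3 → Larch (d²=90.83)
P4 → Spur (d²=105.11)
P5 → Spur (d²=91.53)

Larch, Cove, Larch, Spur, Spur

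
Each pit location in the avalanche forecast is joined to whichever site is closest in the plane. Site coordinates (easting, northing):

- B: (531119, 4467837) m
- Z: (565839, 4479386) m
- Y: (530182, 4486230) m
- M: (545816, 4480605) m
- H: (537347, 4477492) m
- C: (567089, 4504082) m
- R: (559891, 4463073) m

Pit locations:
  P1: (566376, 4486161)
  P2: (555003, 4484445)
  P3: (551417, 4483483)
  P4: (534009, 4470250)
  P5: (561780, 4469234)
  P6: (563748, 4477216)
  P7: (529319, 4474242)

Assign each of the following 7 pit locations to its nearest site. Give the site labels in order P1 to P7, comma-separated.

P1 → Z (d²=46188994.00)
P2 → M (d²=99146569.00)
P3 → M (d²=39654085.00)
P4 → B (d²=14174669.00)
P5 → R (d²=41526242.00)
P6 → Z (d²=9081181.00)
P7 → B (d²=44264025.00)

Z, M, M, B, R, Z, B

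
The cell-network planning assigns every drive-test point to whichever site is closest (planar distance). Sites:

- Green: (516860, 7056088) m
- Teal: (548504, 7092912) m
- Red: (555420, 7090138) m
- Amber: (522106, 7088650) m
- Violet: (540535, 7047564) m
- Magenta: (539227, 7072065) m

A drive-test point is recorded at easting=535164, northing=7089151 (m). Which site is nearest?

Amber

Squared distances to each site:
Green: 1428198385.000; Teal: 192100721.000; Red: 411279705.000; Amber: 170762365.000; Violet: 1758326210.000; Magenta: 308439365.000.
Minimum at Amber.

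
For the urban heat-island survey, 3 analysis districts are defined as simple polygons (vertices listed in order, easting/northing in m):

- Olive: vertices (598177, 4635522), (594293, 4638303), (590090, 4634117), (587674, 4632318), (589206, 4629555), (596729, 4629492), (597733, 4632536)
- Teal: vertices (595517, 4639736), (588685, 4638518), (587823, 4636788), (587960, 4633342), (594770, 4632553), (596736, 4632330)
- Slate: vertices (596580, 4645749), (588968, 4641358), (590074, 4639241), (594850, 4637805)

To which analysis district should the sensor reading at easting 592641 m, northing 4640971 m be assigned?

Cast a ray rightward from (592641, 4640971). For each polygon, the edges (by vertex number in listed order) whose endpoints lie on opposite sides of northing = 4640971, where each meets that height, and whether that is right or left of the point:
Olive: no edge straddles that height → 0 crossings.
Teal: no edge straddles that height → 0 crossings.
Slate: 2–3 at easting≈589170.2 (left), 4–1 at easting≈595539.5 (right) → 1 crossing.
Only Slate has an odd count, so the point is inside Slate.

Slate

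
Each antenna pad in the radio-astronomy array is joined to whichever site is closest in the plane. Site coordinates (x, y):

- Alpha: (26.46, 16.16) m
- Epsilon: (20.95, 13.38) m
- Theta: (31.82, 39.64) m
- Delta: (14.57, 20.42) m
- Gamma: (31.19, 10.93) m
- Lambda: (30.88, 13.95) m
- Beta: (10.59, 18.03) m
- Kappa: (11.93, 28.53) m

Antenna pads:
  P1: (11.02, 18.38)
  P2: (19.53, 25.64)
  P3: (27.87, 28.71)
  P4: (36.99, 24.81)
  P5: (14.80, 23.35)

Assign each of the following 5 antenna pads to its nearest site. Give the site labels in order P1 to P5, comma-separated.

Beta, Delta, Theta, Lambda, Delta

P1 → Beta (d²=0.31)
P2 → Delta (d²=51.85)
P3 → Theta (d²=135.07)
P4 → Lambda (d²=155.27)
P5 → Delta (d²=8.64)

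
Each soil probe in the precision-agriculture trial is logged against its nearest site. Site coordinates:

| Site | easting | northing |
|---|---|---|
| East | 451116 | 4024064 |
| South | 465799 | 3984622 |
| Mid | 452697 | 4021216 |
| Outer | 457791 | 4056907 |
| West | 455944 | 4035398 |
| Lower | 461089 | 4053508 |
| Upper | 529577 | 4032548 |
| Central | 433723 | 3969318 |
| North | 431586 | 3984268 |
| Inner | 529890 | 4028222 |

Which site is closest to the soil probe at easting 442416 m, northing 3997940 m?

Squared distances to each site:
East: 758153376.000; South: 724133813.000; Mid: 647471137.000; Outer: 3713497714.000; West: 1586108548.000; Lower: 3436483553.000; Upper: 8794753585.000; Central: 894787133.000; North: 304212484.000; Inner: 8568700200.000.
Minimum at North.

North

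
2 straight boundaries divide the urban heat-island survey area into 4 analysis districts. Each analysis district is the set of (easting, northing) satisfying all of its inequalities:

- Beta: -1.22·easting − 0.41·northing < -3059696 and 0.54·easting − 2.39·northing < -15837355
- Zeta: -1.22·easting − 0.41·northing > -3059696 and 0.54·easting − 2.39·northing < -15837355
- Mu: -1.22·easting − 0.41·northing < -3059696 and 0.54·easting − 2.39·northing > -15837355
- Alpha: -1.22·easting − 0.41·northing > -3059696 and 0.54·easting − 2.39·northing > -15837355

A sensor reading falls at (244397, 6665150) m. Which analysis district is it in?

-1.22·244397 − 0.41·6665150 = -3030875.840, which is > -3059696
0.54·244397 − 2.39·6665150 = -15797734.120, which is > -15837355
This sign pattern matches Alpha.

Alpha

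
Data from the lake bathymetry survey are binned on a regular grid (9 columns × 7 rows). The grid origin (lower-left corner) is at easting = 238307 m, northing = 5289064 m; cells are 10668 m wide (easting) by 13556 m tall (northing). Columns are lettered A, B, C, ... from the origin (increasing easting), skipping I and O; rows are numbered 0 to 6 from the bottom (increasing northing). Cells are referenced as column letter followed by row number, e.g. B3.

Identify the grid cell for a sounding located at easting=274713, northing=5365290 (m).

D5

Column index: ⌊(274713 − 238307) / 10668⌋ = ⌊3.413⌋ = 3 → column D
Row offset from origin: ⌊(5365290 − 5289064) / 13556⌋ = ⌊5.623⌋ = 5 → row 5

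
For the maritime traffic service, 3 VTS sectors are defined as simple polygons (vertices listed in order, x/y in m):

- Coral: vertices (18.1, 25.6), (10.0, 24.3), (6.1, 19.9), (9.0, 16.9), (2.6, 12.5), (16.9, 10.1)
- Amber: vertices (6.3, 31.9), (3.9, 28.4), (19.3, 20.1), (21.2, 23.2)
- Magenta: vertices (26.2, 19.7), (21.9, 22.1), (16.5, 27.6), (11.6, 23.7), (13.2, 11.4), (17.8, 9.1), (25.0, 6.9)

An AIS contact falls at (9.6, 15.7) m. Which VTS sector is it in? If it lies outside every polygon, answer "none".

Coral

Cast a ray rightward from (9.6, 15.7). For each polygon, the edges (by vertex number in listed order) whose endpoints lie on opposite sides of y = 15.7, where each meets that height, and whether that is right or left of the point:
Coral: 4–5 at x≈7.25 (left), 6–1 at x≈17.33 (right) → 1 crossing.
Amber: no edge straddles that height → 0 crossings.
Magenta: 4–5 at x≈12.64 (right), 7–1 at x≈25.82 (right) → 2 crossings.
Only Coral has an odd count, so the point is inside Coral.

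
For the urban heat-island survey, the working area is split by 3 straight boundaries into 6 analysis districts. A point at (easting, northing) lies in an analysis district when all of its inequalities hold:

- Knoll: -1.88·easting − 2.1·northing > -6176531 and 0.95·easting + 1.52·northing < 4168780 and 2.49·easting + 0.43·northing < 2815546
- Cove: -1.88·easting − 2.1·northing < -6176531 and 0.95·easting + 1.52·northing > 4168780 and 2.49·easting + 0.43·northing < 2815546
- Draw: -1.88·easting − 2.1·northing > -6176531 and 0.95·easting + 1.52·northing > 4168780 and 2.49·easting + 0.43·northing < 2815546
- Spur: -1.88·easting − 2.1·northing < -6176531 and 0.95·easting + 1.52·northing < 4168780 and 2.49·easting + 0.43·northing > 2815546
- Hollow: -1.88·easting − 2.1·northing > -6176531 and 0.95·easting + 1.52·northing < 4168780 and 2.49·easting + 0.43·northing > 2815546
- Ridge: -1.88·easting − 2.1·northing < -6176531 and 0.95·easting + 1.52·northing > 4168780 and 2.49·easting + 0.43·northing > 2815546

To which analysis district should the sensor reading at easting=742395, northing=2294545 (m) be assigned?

Ridge

-1.88·742395 − 2.1·2294545 = -6214247.100, which is < -6176531
0.95·742395 + 1.52·2294545 = 4192983.650, which is > 4168780
2.49·742395 + 0.43·2294545 = 2835217.900, which is > 2815546
This sign pattern matches Ridge.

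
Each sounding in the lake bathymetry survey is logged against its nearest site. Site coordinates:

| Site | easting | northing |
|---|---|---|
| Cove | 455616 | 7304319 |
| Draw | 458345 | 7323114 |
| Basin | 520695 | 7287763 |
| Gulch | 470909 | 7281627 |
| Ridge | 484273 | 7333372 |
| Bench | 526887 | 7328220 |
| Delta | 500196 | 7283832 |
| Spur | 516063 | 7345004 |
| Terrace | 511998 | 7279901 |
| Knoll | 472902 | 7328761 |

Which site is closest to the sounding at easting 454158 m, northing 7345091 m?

Squared distances to each site:
Cove: 1664481748.000; Draw: 500519498.000; Basin: 7713671953.000; Gulch: 4308275297.000; Ridge: 1044248186.000; Bench: 5574138082.000; Delta: 5872162525.000; Spur: 3832236594.000; Terrace: 7595201700.000; Knoll: 618006436.000.
Minimum at Draw.

Draw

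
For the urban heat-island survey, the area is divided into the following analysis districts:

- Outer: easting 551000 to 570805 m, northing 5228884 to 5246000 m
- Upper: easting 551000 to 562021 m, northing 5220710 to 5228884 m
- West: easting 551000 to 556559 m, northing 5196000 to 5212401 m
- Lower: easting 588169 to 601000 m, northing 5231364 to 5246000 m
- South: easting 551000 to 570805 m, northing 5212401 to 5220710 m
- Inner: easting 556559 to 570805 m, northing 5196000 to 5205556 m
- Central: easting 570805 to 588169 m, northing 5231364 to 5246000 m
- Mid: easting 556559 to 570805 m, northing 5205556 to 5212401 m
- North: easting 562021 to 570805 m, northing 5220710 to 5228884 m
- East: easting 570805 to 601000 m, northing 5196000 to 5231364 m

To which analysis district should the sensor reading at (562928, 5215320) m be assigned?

The point has easting = 562928 and northing = 5215320.
Only South satisfies 551000 ≤ easting ≤ 570805 and 5212401 ≤ northing ≤ 5220710.

South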